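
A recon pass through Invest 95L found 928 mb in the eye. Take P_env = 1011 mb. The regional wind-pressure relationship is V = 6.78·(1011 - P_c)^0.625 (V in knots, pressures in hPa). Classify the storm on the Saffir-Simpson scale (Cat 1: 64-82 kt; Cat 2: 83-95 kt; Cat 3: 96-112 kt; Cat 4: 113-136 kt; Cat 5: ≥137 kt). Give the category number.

ΔP = 1011 − 928 = 83 mb.
V ≈ 6.78 × 83^0.625 = 6.78 × 15.83 ≈ 107 kt.
107 kt falls in the Category 3 band.

3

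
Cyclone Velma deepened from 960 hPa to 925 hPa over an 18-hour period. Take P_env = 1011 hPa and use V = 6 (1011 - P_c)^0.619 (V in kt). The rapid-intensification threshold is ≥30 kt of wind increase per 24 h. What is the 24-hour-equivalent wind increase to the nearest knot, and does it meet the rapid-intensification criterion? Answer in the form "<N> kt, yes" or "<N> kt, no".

V₁: ΔP = 51, V ≈ 6 × 51^0.619 ≈ 68.41 kt.
V₂: ΔP = 86, V ≈ 6 × 86^0.619 ≈ 94.54 kt.
ΔV over 18 h = 26.13 kt → 24 h equivalent = 26.13 × 24/18 ≈ 34.84 kt.
35 kt ≥ 30 kt ⇒ rapid intensification.

35 kt, yes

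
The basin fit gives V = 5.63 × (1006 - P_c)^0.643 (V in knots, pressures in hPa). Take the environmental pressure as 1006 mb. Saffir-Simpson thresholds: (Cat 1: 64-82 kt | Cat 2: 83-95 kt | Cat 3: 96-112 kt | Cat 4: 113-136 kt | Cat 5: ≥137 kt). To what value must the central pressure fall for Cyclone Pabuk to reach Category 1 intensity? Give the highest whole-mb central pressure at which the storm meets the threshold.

962 mb

Category 1 begins at V = 64 kt.
Required ΔP = (64/5.63)^(1/0.643) = 11.368^1.555 ≈ 43.83 mb.
P_c ≤ 1006 − 43.83 = 962.17, so the highest integer P_c is 962 mb.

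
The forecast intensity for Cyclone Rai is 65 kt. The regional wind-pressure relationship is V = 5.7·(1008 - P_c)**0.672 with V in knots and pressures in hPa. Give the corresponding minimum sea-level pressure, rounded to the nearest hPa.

ΔP = (V / 5.7)^(1/0.672) = (65/5.7)^1.488.
65/5.7 = 11.404; 11.404^1.488 ≈ 37.41 hPa.
P_c = 1008 − 37.41 = 970.59 ≈ 971 hPa.

971 hPa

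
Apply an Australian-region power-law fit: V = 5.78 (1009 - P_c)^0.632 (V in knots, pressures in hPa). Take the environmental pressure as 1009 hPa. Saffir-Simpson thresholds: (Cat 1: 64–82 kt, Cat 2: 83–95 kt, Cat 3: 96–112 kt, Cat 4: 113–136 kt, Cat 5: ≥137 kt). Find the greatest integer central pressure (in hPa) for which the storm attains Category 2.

941 hPa

Category 2 begins at V = 83 kt.
Required ΔP = (83/5.78)^(1/0.632) = 14.360^1.582 ≈ 67.75 hPa.
P_c ≤ 1009 − 67.75 = 941.25, so the highest integer P_c is 941 hPa.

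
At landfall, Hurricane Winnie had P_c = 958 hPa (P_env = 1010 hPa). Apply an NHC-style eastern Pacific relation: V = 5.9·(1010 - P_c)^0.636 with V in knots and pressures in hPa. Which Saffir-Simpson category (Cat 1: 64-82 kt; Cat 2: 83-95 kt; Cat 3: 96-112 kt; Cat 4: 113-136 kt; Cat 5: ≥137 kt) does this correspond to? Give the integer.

ΔP = 1010 − 958 = 52 hPa.
V ≈ 5.9 × 52^0.636 = 5.9 × 12.34 ≈ 73 kt.
73 kt falls in the Category 1 band.

1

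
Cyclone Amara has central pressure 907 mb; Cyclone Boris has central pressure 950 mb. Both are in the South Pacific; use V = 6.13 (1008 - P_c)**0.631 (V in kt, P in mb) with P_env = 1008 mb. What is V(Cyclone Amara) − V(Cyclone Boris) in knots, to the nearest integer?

Cyclone Amara: ΔP = 101; V ≈ 6.13 × 101^0.631 ≈ 112.77 kt.
Cyclone Boris: ΔP = 58; V ≈ 6.13 × 58^0.631 ≈ 79.47 kt.
Difference ≈ 112.77 − 79.47 = 33.30 → 33 kt.

33 kt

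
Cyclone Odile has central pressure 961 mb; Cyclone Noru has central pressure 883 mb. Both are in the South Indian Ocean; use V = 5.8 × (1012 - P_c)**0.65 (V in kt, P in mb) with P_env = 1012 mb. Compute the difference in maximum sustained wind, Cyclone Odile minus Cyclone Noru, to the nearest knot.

Cyclone Odile: ΔP = 51; V ≈ 5.8 × 51^0.65 ≈ 74.70 kt.
Cyclone Noru: ΔP = 129; V ≈ 5.8 × 129^0.65 ≈ 136.56 kt.
Difference ≈ 74.70 − 136.56 = -61.86 → -62 kt.

-62 kt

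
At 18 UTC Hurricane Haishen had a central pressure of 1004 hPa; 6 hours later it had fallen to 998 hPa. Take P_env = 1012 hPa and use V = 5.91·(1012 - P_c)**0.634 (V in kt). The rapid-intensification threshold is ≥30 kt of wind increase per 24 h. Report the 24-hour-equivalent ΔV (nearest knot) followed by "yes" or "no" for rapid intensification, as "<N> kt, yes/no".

V₁: ΔP = 8, V ≈ 5.91 × 8^0.634 ≈ 22.09 kt.
V₂: ΔP = 14, V ≈ 5.91 × 14^0.634 ≈ 31.49 kt.
ΔV over 6 h = 9.40 kt → 24 h equivalent = 9.40 × 24/6 ≈ 37.60 kt.
38 kt ≥ 30 kt ⇒ rapid intensification.

38 kt, yes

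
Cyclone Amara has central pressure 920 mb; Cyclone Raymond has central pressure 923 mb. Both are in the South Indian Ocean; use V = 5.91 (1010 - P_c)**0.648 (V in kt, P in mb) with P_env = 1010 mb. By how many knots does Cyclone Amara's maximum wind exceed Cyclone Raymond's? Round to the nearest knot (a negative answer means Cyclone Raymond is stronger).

2 kt

Cyclone Amara: ΔP = 90; V ≈ 5.91 × 90^0.648 ≈ 109.13 kt.
Cyclone Raymond: ΔP = 87; V ≈ 5.91 × 87^0.648 ≈ 106.76 kt.
Difference ≈ 109.13 − 106.76 = 2.37 → 2 kt.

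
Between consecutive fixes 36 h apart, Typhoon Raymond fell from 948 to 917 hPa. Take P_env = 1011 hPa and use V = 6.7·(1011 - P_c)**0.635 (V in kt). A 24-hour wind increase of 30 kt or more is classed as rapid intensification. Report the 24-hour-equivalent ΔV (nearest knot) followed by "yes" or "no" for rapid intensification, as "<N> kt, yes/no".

V₁: ΔP = 63, V ≈ 6.7 × 63^0.635 ≈ 93.04 kt.
V₂: ΔP = 94, V ≈ 6.7 × 94^0.635 ≈ 119.95 kt.
ΔV over 36 h = 26.91 kt → 24 h equivalent = 26.91 × 24/36 ≈ 17.94 kt.
18 kt < 30 kt ⇒ not rapid intensification.

18 kt, no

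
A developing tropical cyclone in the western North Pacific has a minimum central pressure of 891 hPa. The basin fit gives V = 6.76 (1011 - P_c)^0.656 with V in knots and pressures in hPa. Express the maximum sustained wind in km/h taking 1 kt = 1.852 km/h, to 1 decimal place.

289.4 km/h

ΔP = 1011 − 891 = 120 hPa.
V ≈ 6.76 × 120^0.656 = 6.76 × 23.118 ≈ 156.275 kt.
156.275 × 1.852 ≈ 289.42 km/h → 289.4 km/h.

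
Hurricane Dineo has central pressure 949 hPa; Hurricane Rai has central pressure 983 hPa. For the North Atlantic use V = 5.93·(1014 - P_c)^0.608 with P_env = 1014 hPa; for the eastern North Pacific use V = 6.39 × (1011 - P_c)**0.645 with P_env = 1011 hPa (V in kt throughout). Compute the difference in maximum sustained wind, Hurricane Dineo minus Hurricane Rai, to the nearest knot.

Hurricane Dineo: ΔP = 65; V ≈ 5.93 × 65^0.608 ≈ 75.04 kt.
Hurricane Rai: ΔP = 28; V ≈ 6.39 × 28^0.645 ≈ 54.82 kt.
Difference ≈ 75.04 − 54.82 = 20.22 → 20 kt.

20 kt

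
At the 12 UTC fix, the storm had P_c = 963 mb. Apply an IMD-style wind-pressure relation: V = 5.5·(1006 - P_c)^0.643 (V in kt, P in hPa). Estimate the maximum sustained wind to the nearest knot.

ΔP = 1006 − 963 = 43 mb.
43^0.643 ≈ 11.228.
V ≈ 5.5 × 11.228 ≈ 61.8 kt.

62 kt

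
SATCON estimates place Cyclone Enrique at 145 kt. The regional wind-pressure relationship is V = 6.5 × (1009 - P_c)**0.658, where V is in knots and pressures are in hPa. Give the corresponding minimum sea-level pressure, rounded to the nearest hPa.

897 hPa

ΔP = (V / 6.5)^(1/0.658) = (145/6.5)^1.520.
145/6.5 = 22.308; 22.308^1.520 ≈ 112.03 hPa.
P_c = 1009 − 112.03 = 896.97 ≈ 897 hPa.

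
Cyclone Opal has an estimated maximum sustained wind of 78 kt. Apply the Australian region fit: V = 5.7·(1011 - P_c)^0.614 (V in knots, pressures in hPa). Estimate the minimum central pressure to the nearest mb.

ΔP = (V / 5.7)^(1/0.614) = (78/5.7)^1.629.
78/5.7 = 13.684; 13.684^1.629 ≈ 70.88 mb.
P_c = 1011 − 70.88 = 940.12 ≈ 940 mb.

940 mb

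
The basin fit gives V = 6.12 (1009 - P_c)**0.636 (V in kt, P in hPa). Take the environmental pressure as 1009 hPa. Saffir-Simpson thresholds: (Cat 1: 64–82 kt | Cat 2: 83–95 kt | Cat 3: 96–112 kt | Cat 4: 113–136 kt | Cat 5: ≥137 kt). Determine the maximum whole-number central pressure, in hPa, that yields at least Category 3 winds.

Category 3 begins at V = 96 kt.
Required ΔP = (96/6.12)^(1/0.636) = 15.686^1.572 ≈ 75.81 hPa.
P_c ≤ 1009 − 75.81 = 933.19, so the highest integer P_c is 933 hPa.

933 hPa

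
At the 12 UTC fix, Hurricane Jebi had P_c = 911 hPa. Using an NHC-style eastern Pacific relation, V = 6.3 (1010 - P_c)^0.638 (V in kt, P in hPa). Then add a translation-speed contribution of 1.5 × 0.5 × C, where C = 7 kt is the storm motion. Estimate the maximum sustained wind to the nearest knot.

ΔP = 1010 − 911 = 99 hPa.
99^0.638 ≈ 18.759.
V ≈ 6.3 × 18.759 ≈ 118.2 kt.
Translation term: 1.5 × 0.5 × 7 = 5.25 kt.
Corrected V ≈ 123.45 kt → 123 kt.

123 kt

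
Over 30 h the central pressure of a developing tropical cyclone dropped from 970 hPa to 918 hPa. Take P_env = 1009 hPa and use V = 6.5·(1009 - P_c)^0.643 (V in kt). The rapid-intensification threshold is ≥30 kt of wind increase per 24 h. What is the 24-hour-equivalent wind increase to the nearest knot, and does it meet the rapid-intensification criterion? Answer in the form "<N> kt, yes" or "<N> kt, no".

V₁: ΔP = 39, V ≈ 6.5 × 39^0.643 ≈ 68.54 kt.
V₂: ΔP = 91, V ≈ 6.5 × 91^0.643 ≈ 118.19 kt.
ΔV over 30 h = 49.65 kt → 24 h equivalent = 49.65 × 24/30 ≈ 39.72 kt.
40 kt ≥ 30 kt ⇒ rapid intensification.

40 kt, yes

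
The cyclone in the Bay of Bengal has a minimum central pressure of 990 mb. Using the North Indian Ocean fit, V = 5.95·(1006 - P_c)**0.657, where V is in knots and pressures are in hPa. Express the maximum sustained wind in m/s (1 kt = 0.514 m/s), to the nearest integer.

ΔP = 1006 − 990 = 16 mb.
V ≈ 5.95 × 16^0.657 = 5.95 × 6.182 ≈ 36.781 kt.
36.781 × 0.514 ≈ 18.91 m/s → 19 m/s.

19 m/s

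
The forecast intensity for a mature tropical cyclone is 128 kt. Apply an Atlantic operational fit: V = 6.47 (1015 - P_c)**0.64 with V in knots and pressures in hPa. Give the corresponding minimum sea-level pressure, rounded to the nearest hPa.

ΔP = (V / 6.47)^(1/0.64) = (128/6.47)^1.562.
128/6.47 = 19.784; 19.784^1.562 ≈ 106.04 hPa.
P_c = 1015 − 106.04 = 908.96 ≈ 909 hPa.

909 hPa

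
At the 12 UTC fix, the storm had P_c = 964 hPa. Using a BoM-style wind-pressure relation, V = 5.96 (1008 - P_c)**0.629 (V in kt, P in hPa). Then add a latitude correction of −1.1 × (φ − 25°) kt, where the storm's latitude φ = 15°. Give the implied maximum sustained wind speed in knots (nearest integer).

ΔP = 1008 − 964 = 44 hPa.
44^0.629 ≈ 10.808.
V ≈ 5.96 × 10.808 ≈ 64.4 kt.
Latitude correction: −1.1 × (15 − 25) = 11 kt.
Corrected V ≈ 75.4 kt → 75 kt.

75 kt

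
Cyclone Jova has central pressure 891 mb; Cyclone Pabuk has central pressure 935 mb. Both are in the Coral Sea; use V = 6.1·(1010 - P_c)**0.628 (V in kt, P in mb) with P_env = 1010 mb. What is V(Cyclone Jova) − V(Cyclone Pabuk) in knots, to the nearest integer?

Cyclone Jova: ΔP = 119; V ≈ 6.1 × 119^0.628 ≈ 122.68 kt.
Cyclone Pabuk: ΔP = 75; V ≈ 6.1 × 75^0.628 ≈ 91.81 kt.
Difference ≈ 122.68 − 91.81 = 30.87 → 31 kt.

31 kt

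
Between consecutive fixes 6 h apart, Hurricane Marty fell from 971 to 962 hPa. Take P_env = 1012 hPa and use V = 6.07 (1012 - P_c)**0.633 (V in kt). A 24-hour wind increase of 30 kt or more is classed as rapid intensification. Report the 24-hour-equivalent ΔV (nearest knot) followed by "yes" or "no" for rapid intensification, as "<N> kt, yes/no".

34 kt, yes

V₁: ΔP = 41, V ≈ 6.07 × 41^0.633 ≈ 63.69 kt.
V₂: ΔP = 50, V ≈ 6.07 × 50^0.633 ≈ 72.22 kt.
ΔV over 6 h = 8.53 kt → 24 h equivalent = 8.53 × 24/6 ≈ 34.12 kt.
34 kt ≥ 30 kt ⇒ rapid intensification.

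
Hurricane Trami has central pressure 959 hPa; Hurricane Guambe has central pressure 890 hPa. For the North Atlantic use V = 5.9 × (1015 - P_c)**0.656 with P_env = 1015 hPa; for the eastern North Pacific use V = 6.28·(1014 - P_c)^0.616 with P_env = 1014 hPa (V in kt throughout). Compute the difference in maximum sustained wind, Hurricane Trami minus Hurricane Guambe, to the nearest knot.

Hurricane Trami: ΔP = 56; V ≈ 5.9 × 56^0.656 ≈ 82.73 kt.
Hurricane Guambe: ΔP = 124; V ≈ 6.28 × 124^0.616 ≈ 122.32 kt.
Difference ≈ 82.73 − 122.32 = -39.59 → -40 kt.

-40 kt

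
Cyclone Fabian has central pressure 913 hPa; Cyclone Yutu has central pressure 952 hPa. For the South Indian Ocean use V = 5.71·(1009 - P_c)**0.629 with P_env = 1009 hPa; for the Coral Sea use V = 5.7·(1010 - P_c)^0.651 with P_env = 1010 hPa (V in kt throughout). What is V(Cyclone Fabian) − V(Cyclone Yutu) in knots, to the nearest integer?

21 kt

Cyclone Fabian: ΔP = 96; V ≈ 5.71 × 96^0.629 ≈ 100.81 kt.
Cyclone Yutu: ΔP = 58; V ≈ 5.7 × 58^0.651 ≈ 80.14 kt.
Difference ≈ 100.81 − 80.14 = 20.67 → 21 kt.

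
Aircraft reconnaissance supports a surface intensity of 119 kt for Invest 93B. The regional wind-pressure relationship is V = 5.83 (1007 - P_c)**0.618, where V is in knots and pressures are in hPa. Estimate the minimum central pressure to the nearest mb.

ΔP = (V / 5.83)^(1/0.618) = (119/5.83)^1.618.
119/5.83 = 20.412; 20.412^1.618 ≈ 131.69 mb.
P_c = 1007 − 131.69 = 875.31 ≈ 875 mb.

875 mb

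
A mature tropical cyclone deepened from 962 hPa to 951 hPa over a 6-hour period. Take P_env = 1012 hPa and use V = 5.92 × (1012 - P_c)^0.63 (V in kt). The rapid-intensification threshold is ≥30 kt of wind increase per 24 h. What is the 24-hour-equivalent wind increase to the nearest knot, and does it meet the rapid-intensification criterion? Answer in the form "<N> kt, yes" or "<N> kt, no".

37 kt, yes

V₁: ΔP = 50, V ≈ 5.92 × 50^0.63 ≈ 69.61 kt.
V₂: ΔP = 61, V ≈ 5.92 × 61^0.63 ≈ 78.90 kt.
ΔV over 6 h = 9.29 kt → 24 h equivalent = 9.29 × 24/6 ≈ 37.16 kt.
37 kt ≥ 30 kt ⇒ rapid intensification.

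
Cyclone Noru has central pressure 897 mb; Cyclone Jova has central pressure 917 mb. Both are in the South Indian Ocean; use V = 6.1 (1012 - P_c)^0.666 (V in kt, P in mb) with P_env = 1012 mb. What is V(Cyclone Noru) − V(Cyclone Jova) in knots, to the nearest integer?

17 kt

Cyclone Noru: ΔP = 115; V ≈ 6.1 × 115^0.666 ≈ 143.80 kt.
Cyclone Jova: ΔP = 95; V ≈ 6.1 × 95^0.666 ≈ 126.62 kt.
Difference ≈ 143.80 − 126.62 = 17.18 → 17 kt.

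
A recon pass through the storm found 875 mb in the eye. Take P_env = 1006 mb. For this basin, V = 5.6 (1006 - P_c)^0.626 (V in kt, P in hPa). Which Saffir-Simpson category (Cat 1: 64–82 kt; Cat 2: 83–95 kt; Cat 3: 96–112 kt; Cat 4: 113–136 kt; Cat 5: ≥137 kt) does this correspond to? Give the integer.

4

ΔP = 1006 − 875 = 131 mb.
V ≈ 5.6 × 131^0.626 = 5.6 × 21.15 ≈ 118 kt.
118 kt falls in the Category 4 band.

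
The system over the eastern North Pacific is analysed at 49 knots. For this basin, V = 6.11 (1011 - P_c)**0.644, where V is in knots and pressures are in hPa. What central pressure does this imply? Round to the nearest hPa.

986 hPa

ΔP = (V / 6.11)^(1/0.644) = (49/6.11)^1.553.
49/6.11 = 8.020; 8.020^1.553 ≈ 25.35 hPa.
P_c = 1011 − 25.35 = 985.65 ≈ 986 hPa.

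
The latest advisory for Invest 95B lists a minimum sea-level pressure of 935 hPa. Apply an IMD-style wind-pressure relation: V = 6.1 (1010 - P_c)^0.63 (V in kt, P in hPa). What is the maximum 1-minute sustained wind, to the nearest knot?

93 kt

ΔP = 1010 − 935 = 75 hPa.
75^0.63 ≈ 15.181.
V ≈ 6.1 × 15.181 ≈ 92.6 kt.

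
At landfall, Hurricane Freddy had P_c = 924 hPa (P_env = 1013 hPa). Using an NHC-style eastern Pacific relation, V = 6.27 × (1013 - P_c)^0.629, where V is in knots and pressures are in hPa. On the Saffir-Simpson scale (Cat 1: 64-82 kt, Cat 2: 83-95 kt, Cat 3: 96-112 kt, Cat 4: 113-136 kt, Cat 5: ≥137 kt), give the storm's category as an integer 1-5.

ΔP = 1013 − 924 = 89 hPa.
V ≈ 6.27 × 89^0.629 = 6.27 × 16.83 ≈ 106 kt.
106 kt falls in the Category 3 band.

3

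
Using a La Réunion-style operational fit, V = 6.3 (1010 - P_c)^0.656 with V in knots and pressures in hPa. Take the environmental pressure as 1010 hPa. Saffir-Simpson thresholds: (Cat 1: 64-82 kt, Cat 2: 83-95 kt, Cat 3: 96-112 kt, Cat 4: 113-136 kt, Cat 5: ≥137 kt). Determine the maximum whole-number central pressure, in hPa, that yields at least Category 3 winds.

Category 3 begins at V = 96 kt.
Required ΔP = (96/6.3)^(1/0.656) = 15.238^1.524 ≈ 63.57 hPa.
P_c ≤ 1010 − 63.57 = 946.43, so the highest integer P_c is 946 hPa.

946 hPa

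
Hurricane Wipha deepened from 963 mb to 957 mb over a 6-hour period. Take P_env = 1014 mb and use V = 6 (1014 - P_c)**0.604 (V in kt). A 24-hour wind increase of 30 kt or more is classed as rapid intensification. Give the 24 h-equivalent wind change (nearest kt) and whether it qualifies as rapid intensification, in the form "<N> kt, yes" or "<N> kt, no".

V₁: ΔP = 51, V ≈ 6 × 51^0.604 ≈ 64.49 kt.
V₂: ΔP = 57, V ≈ 6 × 57^0.604 ≈ 68.98 kt.
ΔV over 6 h = 4.49 kt → 24 h equivalent = 4.49 × 24/6 ≈ 17.96 kt.
18 kt < 30 kt ⇒ not rapid intensification.

18 kt, no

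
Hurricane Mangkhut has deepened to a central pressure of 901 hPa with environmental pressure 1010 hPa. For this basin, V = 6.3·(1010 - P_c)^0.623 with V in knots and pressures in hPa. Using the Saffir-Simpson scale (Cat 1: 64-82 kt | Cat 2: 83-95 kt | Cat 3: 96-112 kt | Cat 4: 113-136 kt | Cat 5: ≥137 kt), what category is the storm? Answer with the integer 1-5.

ΔP = 1010 − 901 = 109 hPa.
V ≈ 6.3 × 109^0.623 = 6.3 × 18.59 ≈ 117 kt.
117 kt falls in the Category 4 band.

4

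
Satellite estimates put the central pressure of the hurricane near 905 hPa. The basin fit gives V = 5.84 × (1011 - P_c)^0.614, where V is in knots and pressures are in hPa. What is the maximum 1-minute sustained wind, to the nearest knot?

102 kt

ΔP = 1011 − 905 = 106 hPa.
106^0.614 ≈ 17.520.
V ≈ 5.84 × 17.520 ≈ 102.3 kt.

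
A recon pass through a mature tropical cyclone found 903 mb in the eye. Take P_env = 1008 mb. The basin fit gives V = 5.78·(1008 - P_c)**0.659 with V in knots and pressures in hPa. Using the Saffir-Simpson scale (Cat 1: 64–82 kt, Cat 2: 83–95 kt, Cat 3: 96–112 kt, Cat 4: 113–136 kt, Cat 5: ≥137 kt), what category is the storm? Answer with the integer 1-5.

ΔP = 1008 − 903 = 105 mb.
V ≈ 5.78 × 105^0.659 = 5.78 × 21.48 ≈ 124 kt.
124 kt falls in the Category 4 band.

4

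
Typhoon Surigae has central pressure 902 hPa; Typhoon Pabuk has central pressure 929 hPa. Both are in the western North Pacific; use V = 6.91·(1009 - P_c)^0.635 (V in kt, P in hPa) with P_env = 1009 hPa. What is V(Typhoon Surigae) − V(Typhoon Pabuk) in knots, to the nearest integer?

23 kt

Typhoon Surigae: ΔP = 107; V ≈ 6.91 × 107^0.635 ≈ 134.32 kt.
Typhoon Pabuk: ΔP = 80; V ≈ 6.91 × 80^0.635 ≈ 111.67 kt.
Difference ≈ 134.32 − 111.67 = 22.65 → 23 kt.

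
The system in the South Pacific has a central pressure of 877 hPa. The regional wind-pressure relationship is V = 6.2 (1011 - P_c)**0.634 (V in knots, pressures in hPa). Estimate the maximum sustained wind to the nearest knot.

ΔP = 1011 − 877 = 134 hPa.
134^0.634 ≈ 22.314.
V ≈ 6.2 × 22.314 ≈ 138.3 kt.

138 kt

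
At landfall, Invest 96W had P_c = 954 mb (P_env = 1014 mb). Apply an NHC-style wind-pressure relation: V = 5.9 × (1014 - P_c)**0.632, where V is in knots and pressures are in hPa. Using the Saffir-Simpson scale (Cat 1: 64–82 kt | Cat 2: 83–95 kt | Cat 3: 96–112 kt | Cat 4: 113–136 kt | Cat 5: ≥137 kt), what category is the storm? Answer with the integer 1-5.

1

ΔP = 1014 − 954 = 60 mb.
V ≈ 5.9 × 60^0.632 = 5.9 × 13.30 ≈ 78 kt.
78 kt falls in the Category 1 band.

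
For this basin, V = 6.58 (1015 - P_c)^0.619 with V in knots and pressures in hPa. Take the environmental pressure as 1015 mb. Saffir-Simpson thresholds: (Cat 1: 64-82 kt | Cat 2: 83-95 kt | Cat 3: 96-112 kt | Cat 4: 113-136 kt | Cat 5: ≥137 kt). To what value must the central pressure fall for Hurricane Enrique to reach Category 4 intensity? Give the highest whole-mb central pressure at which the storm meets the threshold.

Category 4 begins at V = 113 kt.
Required ΔP = (113/6.58)^(1/0.619) = 17.173^1.616 ≈ 98.84 mb.
P_c ≤ 1015 − 98.84 = 916.16, so the highest integer P_c is 916 mb.

916 mb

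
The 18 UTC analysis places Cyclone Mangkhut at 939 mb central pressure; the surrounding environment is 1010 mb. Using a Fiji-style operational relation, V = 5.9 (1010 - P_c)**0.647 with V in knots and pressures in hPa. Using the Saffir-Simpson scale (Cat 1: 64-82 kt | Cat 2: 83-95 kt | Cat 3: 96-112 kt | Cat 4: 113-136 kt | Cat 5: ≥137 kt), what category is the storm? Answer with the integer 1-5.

ΔP = 1010 − 939 = 71 mb.
V ≈ 5.9 × 71^0.647 = 5.9 × 15.77 ≈ 93 kt.
93 kt falls in the Category 2 band.

2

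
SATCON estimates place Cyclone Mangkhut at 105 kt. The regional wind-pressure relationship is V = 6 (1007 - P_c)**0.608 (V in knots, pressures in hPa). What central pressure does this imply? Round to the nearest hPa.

896 hPa

ΔP = (V / 6)^(1/0.608) = (105/6)^1.645.
105/6 = 17.500; 17.500^1.645 ≈ 110.78 hPa.
P_c = 1007 − 110.78 = 896.22 ≈ 896 hPa.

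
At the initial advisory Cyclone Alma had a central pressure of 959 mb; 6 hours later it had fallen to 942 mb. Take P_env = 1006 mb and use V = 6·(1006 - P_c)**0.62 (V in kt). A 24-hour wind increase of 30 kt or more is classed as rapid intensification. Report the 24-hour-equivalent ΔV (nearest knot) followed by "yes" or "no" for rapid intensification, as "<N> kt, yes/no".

V₁: ΔP = 47, V ≈ 6 × 47^0.62 ≈ 65.29 kt.
V₂: ΔP = 64, V ≈ 6 × 64^0.62 ≈ 79.06 kt.
ΔV over 6 h = 13.77 kt → 24 h equivalent = 13.77 × 24/6 ≈ 55.08 kt.
55 kt ≥ 30 kt ⇒ rapid intensification.

55 kt, yes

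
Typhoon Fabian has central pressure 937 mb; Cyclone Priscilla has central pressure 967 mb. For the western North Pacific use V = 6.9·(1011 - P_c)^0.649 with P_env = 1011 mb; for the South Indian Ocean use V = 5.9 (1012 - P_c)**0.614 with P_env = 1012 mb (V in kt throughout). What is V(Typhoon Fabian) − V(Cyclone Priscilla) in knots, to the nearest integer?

Typhoon Fabian: ΔP = 74; V ≈ 6.9 × 74^0.649 ≈ 112.71 kt.
Cyclone Priscilla: ΔP = 45; V ≈ 5.9 × 45^0.614 ≈ 61.08 kt.
Difference ≈ 112.71 − 61.08 = 51.63 → 52 kt.

52 kt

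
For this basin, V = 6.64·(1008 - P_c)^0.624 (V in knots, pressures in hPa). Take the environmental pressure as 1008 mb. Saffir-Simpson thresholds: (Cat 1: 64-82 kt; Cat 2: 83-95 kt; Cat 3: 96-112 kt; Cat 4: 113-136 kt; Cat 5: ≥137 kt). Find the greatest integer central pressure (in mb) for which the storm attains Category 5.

880 mb

Category 5 begins at V = 137 kt.
Required ΔP = (137/6.64)^(1/0.624) = 20.633^1.603 ≈ 127.84 mb.
P_c ≤ 1008 − 127.84 = 880.16, so the highest integer P_c is 880 mb.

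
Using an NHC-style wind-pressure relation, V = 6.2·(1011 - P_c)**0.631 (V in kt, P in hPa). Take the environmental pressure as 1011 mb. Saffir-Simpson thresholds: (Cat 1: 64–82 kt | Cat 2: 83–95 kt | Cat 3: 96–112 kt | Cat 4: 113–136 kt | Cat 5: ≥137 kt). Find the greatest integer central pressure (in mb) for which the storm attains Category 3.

Category 3 begins at V = 96 kt.
Required ΔP = (96/6.2)^(1/0.631) = 15.484^1.585 ≈ 76.86 mb.
P_c ≤ 1011 − 76.86 = 934.14, so the highest integer P_c is 934 mb.

934 mb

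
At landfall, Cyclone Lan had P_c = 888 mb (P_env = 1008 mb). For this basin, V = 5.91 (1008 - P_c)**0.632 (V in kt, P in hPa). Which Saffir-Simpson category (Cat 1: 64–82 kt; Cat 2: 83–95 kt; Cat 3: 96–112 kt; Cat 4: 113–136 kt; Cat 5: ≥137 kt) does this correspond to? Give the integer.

ΔP = 1008 − 888 = 120 mb.
V ≈ 5.91 × 120^0.632 = 5.91 × 20.61 ≈ 122 kt.
122 kt falls in the Category 4 band.

4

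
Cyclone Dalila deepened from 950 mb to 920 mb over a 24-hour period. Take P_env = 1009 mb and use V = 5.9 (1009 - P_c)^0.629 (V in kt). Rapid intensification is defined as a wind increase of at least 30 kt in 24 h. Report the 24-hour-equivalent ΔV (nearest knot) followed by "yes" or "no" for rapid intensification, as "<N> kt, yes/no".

V₁: ΔP = 59, V ≈ 5.9 × 59^0.629 ≈ 76.69 kt.
V₂: ΔP = 89, V ≈ 5.9 × 89^0.629 ≈ 99.32 kt.
ΔV over 24 h = 22.63 kt → 24 h equivalent = 22.63 × 24/24 ≈ 22.63 kt.
23 kt < 30 kt ⇒ not rapid intensification.

23 kt, no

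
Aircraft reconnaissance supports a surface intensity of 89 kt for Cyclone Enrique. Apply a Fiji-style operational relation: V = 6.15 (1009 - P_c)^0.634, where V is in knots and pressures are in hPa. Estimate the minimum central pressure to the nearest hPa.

941 hPa

ΔP = (V / 6.15)^(1/0.634) = (89/6.15)^1.577.
89/6.15 = 14.472; 14.472^1.577 ≈ 67.68 hPa.
P_c = 1009 − 67.68 = 941.32 ≈ 941 hPa.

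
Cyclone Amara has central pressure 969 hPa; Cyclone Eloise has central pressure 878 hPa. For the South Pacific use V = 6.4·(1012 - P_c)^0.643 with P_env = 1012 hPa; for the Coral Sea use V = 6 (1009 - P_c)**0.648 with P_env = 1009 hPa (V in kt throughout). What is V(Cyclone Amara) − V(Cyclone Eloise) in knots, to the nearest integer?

Cyclone Amara: ΔP = 43; V ≈ 6.4 × 43^0.643 ≈ 71.86 kt.
Cyclone Eloise: ΔP = 131; V ≈ 6 × 131^0.648 ≈ 141.30 kt.
Difference ≈ 71.86 − 141.30 = -69.44 → -69 kt.

-69 kt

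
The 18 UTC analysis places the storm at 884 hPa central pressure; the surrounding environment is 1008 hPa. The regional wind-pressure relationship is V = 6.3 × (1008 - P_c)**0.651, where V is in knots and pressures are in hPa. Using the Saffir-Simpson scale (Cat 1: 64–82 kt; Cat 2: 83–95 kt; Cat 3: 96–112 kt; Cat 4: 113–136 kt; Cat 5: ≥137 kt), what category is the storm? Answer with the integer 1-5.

5

ΔP = 1008 − 884 = 124 hPa.
V ≈ 6.3 × 124^0.651 = 6.3 × 23.06 ≈ 145 kt.
145 kt falls in the Category 5 band.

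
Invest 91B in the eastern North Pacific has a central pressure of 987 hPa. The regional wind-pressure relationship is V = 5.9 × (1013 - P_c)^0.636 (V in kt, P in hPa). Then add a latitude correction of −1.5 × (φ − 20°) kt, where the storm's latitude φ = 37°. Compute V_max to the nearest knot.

ΔP = 1013 − 987 = 26 hPa.
26^0.636 ≈ 7.942.
V ≈ 5.9 × 7.942 ≈ 46.9 kt.
Latitude correction: −1.5 × (37 − 20) = -25.5 kt.
Corrected V ≈ 21.4 kt → 21 kt.

21 kt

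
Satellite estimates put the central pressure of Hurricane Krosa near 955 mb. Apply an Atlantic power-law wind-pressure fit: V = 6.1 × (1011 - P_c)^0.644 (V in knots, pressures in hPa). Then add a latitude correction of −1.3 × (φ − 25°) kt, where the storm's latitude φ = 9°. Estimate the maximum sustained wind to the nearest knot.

ΔP = 1011 − 955 = 56 mb.
56^0.644 ≈ 13.361.
V ≈ 6.1 × 13.361 ≈ 81.5 kt.
Latitude correction: −1.3 × (9 − 25) = 20.8 kt.
Corrected V ≈ 102.3 kt → 102 kt.

102 kt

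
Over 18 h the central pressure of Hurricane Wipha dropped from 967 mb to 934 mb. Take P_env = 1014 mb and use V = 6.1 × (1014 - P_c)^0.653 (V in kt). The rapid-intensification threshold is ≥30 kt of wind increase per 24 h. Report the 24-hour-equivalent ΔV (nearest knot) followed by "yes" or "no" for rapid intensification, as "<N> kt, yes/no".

42 kt, yes

V₁: ΔP = 47, V ≈ 6.1 × 47^0.653 ≈ 75.37 kt.
V₂: ΔP = 80, V ≈ 6.1 × 80^0.653 ≈ 106.67 kt.
ΔV over 18 h = 31.30 kt → 24 h equivalent = 31.30 × 24/18 ≈ 41.73 kt.
42 kt ≥ 30 kt ⇒ rapid intensification.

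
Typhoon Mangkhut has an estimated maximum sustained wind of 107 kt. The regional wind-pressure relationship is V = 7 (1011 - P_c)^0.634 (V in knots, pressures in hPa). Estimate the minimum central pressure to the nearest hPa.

937 hPa

ΔP = (V / 7)^(1/0.634) = (107/7)^1.577.
107/7 = 15.286; 15.286^1.577 ≈ 73.78 hPa.
P_c = 1011 − 73.78 = 937.22 ≈ 937 hPa.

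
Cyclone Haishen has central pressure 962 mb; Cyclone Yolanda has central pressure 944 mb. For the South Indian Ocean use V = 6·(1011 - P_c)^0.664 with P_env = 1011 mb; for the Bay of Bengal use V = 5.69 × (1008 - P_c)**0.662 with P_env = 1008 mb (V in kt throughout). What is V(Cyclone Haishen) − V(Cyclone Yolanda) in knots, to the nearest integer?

-10 kt

Cyclone Haishen: ΔP = 49; V ≈ 6 × 49^0.664 ≈ 79.51 kt.
Cyclone Yolanda: ΔP = 64; V ≈ 5.69 × 64^0.662 ≈ 89.29 kt.
Difference ≈ 79.51 − 89.29 = -9.78 → -10 kt.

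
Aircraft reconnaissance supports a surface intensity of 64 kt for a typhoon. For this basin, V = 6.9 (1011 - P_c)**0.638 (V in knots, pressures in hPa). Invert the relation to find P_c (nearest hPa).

ΔP = (V / 6.9)^(1/0.638) = (64/6.9)^1.567.
64/6.9 = 9.275; 9.275^1.567 ≈ 32.82 hPa.
P_c = 1011 − 32.82 = 978.18 ≈ 978 hPa.

978 hPa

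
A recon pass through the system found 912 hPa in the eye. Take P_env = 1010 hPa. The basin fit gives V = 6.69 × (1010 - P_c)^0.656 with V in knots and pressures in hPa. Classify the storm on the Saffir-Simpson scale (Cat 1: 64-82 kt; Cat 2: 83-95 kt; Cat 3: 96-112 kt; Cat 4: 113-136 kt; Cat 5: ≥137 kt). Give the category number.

4

ΔP = 1010 − 912 = 98 hPa.
V ≈ 6.69 × 98^0.656 = 6.69 × 20.24 ≈ 135 kt.
135 kt falls in the Category 4 band.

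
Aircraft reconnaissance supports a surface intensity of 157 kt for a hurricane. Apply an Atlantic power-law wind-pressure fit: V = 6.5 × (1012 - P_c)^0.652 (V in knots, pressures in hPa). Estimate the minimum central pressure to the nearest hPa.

880 hPa

ΔP = (V / 6.5)^(1/0.652) = (157/6.5)^1.534.
157/6.5 = 24.154; 24.154^1.534 ≈ 132.17 hPa.
P_c = 1012 − 132.17 = 879.83 ≈ 880 hPa.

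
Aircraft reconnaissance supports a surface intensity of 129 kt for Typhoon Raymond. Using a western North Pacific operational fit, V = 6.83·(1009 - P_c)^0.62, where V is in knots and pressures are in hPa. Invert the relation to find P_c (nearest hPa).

ΔP = (V / 6.83)^(1/0.62) = (129/6.83)^1.613.
129/6.83 = 18.887; 18.887^1.613 ≈ 114.38 hPa.
P_c = 1009 − 114.38 = 894.62 ≈ 895 hPa.

895 hPa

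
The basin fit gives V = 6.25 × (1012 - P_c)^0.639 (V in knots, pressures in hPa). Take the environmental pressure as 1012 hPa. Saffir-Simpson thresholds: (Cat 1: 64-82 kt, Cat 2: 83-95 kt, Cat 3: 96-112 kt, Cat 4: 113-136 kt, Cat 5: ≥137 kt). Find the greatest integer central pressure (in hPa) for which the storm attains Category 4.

919 hPa

Category 4 begins at V = 113 kt.
Required ΔP = (113/6.25)^(1/0.639) = 18.080^1.565 ≈ 92.78 hPa.
P_c ≤ 1012 − 92.78 = 919.22, so the highest integer P_c is 919 hPa.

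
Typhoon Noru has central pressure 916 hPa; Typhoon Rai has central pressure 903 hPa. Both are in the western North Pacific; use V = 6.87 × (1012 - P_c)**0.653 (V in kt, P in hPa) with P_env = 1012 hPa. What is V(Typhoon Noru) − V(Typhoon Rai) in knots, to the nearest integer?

Typhoon Noru: ΔP = 96; V ≈ 6.87 × 96^0.653 ≈ 135.33 kt.
Typhoon Rai: ΔP = 109; V ≈ 6.87 × 109^0.653 ≈ 147.03 kt.
Difference ≈ 135.33 − 147.03 = -11.70 → -12 kt.

-12 kt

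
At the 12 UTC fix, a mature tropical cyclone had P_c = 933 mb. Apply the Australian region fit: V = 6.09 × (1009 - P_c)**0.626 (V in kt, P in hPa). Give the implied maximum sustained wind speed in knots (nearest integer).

ΔP = 1009 − 933 = 76 mb.
76^0.626 ≈ 15.045.
V ≈ 6.09 × 15.045 ≈ 91.6 kt.

92 kt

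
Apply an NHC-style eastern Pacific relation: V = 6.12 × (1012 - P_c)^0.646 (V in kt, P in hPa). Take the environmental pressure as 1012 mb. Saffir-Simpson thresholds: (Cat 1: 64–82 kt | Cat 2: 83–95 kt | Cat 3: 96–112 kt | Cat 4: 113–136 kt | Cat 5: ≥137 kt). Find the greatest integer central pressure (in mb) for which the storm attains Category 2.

955 mb

Category 2 begins at V = 83 kt.
Required ΔP = (83/6.12)^(1/0.646) = 13.562^1.548 ≈ 56.60 mb.
P_c ≤ 1012 − 56.60 = 955.40, so the highest integer P_c is 955 mb.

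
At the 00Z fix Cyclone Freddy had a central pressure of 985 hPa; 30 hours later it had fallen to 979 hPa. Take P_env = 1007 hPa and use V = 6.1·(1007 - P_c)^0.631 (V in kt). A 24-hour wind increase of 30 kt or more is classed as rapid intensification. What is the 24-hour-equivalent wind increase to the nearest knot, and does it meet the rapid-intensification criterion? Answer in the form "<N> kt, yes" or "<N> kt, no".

6 kt, no

V₁: ΔP = 22, V ≈ 6.1 × 22^0.631 ≈ 42.89 kt.
V₂: ΔP = 28, V ≈ 6.1 × 28^0.631 ≈ 49.94 kt.
ΔV over 30 h = 7.05 kt → 24 h equivalent = 7.05 × 24/30 ≈ 5.64 kt.
6 kt < 30 kt ⇒ not rapid intensification.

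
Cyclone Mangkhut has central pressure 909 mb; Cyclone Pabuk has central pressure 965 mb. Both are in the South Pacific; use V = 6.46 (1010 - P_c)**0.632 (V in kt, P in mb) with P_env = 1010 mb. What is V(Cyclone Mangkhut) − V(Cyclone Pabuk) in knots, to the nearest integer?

48 kt

Cyclone Mangkhut: ΔP = 101; V ≈ 6.46 × 101^0.632 ≈ 119.39 kt.
Cyclone Pabuk: ΔP = 45; V ≈ 6.46 × 45^0.632 ≈ 71.62 kt.
Difference ≈ 119.39 − 71.62 = 47.77 → 48 kt.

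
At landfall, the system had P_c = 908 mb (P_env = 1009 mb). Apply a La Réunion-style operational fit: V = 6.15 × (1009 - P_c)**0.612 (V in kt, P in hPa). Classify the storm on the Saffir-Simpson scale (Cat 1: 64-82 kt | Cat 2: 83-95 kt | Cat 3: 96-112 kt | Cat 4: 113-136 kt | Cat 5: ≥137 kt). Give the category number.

ΔP = 1009 − 908 = 101 mb.
V ≈ 6.15 × 101^0.612 = 6.15 × 16.85 ≈ 104 kt.
104 kt falls in the Category 3 band.

3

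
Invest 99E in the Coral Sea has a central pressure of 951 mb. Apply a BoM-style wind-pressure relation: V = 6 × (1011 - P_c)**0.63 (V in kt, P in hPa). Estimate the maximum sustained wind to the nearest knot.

ΔP = 1011 − 951 = 60 mb.
60^0.63 ≈ 13.190.
V ≈ 6 × 13.190 ≈ 79.1 kt.

79 kt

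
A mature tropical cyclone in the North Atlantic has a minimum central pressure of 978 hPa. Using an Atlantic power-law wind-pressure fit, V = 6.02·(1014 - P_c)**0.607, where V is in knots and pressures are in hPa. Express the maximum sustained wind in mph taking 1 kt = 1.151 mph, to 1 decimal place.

ΔP = 1014 − 978 = 36 hPa.
V ≈ 6.02 × 36^0.607 = 6.02 × 8.804 ≈ 53.000 kt.
53.000 × 1.151 ≈ 61.00 mph → 61.0 mph.

61.0 mph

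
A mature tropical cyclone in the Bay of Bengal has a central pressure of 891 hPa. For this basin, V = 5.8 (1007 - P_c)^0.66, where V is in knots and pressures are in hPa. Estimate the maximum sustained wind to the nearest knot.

134 kt

ΔP = 1007 − 891 = 116 hPa.
116^0.66 ≈ 23.043.
V ≈ 5.8 × 23.043 ≈ 133.7 kt.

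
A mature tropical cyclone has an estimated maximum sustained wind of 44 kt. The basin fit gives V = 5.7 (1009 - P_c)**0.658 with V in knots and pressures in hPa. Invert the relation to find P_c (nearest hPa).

987 hPa

ΔP = (V / 5.7)^(1/0.658) = (44/5.7)^1.520.
44/5.7 = 7.719; 7.719^1.520 ≈ 22.33 hPa.
P_c = 1009 − 22.33 = 986.67 ≈ 987 hPa.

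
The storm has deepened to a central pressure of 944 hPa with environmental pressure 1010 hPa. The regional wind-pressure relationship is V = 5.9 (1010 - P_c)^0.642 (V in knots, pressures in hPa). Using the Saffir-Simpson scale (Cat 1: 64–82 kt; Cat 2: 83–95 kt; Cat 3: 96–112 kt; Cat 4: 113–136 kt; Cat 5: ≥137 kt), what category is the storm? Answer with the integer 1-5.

ΔP = 1010 − 944 = 66 hPa.
V ≈ 5.9 × 66^0.642 = 5.9 × 14.73 ≈ 87 kt.
87 kt falls in the Category 2 band.

2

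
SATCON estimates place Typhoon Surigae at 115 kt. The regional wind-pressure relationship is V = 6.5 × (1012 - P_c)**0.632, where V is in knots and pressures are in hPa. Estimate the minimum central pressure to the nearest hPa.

ΔP = (V / 6.5)^(1/0.632) = (115/6.5)^1.582.
115/6.5 = 17.692; 17.692^1.582 ≈ 94.26 hPa.
P_c = 1012 − 94.26 = 917.74 ≈ 918 hPa.

918 hPa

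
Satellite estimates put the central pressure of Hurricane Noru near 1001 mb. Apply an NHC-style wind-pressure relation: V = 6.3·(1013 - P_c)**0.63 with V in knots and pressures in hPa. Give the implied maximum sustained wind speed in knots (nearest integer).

30 kt

ΔP = 1013 − 1001 = 12 mb.
12^0.63 ≈ 4.785.
V ≈ 6.3 × 4.785 ≈ 30.1 kt.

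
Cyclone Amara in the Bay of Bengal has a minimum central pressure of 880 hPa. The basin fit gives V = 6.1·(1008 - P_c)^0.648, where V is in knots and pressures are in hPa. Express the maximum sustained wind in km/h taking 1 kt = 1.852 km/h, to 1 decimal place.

262.1 km/h

ΔP = 1008 − 880 = 128 hPa.
V ≈ 6.1 × 128^0.648 = 6.1 × 23.199 ≈ 141.515 kt.
141.515 × 1.852 ≈ 262.09 km/h → 262.1 km/h.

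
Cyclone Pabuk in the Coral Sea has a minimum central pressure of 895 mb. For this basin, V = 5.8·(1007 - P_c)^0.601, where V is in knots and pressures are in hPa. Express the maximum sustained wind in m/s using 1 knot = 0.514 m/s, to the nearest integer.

ΔP = 1007 − 895 = 112 mb.
V ≈ 5.8 × 112^0.601 = 5.8 × 17.044 ≈ 98.857 kt.
98.857 × 0.514 ≈ 50.81 m/s → 51 m/s.

51 m/s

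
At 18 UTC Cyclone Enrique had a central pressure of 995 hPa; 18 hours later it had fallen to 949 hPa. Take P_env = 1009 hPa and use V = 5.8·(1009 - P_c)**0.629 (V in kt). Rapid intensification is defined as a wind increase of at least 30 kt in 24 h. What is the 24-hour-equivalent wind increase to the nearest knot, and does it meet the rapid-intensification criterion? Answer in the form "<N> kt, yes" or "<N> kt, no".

V₁: ΔP = 14, V ≈ 5.8 × 14^0.629 ≈ 30.50 kt.
V₂: ΔP = 60, V ≈ 5.8 × 60^0.629 ≈ 76.19 kt.
ΔV over 18 h = 45.69 kt → 24 h equivalent = 45.69 × 24/18 ≈ 60.92 kt.
61 kt ≥ 30 kt ⇒ rapid intensification.

61 kt, yes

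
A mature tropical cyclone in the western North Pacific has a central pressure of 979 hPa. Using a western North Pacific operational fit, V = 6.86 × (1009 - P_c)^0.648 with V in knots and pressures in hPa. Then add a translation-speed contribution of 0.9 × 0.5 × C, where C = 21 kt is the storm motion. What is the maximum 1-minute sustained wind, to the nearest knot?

ΔP = 1009 − 979 = 30 hPa.
30^0.648 ≈ 9.061.
V ≈ 6.86 × 9.061 ≈ 62.2 kt.
Translation term: 0.9 × 0.5 × 21 = 9.45 kt.
Corrected V ≈ 71.65 kt → 72 kt.

72 kt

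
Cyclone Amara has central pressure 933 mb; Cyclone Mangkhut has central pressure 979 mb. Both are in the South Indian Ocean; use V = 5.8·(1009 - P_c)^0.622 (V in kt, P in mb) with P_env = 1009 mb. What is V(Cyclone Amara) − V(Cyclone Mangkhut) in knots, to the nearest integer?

38 kt

Cyclone Amara: ΔP = 76; V ≈ 5.8 × 76^0.622 ≈ 85.76 kt.
Cyclone Mangkhut: ΔP = 30; V ≈ 5.8 × 30^0.622 ≈ 48.11 kt.
Difference ≈ 85.76 − 48.11 = 37.65 → 38 kt.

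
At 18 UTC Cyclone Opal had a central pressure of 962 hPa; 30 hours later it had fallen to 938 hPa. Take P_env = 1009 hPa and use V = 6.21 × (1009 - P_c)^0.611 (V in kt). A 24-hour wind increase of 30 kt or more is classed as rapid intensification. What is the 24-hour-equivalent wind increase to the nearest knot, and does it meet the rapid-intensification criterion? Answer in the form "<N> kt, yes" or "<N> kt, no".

15 kt, no

V₁: ΔP = 47, V ≈ 6.21 × 47^0.611 ≈ 65.27 kt.
V₂: ΔP = 71, V ≈ 6.21 × 71^0.611 ≈ 83.99 kt.
ΔV over 30 h = 18.72 kt → 24 h equivalent = 18.72 × 24/30 ≈ 14.98 kt.
15 kt < 30 kt ⇒ not rapid intensification.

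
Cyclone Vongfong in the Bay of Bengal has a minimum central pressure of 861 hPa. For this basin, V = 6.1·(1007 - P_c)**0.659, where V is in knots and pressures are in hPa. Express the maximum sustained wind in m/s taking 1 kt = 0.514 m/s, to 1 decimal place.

ΔP = 1007 − 861 = 146 hPa.
V ≈ 6.1 × 146^0.659 = 6.1 × 26.688 ≈ 162.794 kt.
162.794 × 0.514 ≈ 83.68 m/s → 83.7 m/s.

83.7 m/s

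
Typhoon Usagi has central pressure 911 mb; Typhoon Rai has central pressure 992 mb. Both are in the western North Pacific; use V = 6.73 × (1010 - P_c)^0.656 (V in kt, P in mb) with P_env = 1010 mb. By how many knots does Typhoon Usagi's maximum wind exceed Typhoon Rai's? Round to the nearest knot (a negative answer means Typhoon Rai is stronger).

92 kt

Typhoon Usagi: ΔP = 99; V ≈ 6.73 × 99^0.656 ≈ 137.14 kt.
Typhoon Rai: ΔP = 18; V ≈ 6.73 × 18^0.656 ≈ 44.82 kt.
Difference ≈ 137.14 − 44.82 = 92.32 → 92 kt.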